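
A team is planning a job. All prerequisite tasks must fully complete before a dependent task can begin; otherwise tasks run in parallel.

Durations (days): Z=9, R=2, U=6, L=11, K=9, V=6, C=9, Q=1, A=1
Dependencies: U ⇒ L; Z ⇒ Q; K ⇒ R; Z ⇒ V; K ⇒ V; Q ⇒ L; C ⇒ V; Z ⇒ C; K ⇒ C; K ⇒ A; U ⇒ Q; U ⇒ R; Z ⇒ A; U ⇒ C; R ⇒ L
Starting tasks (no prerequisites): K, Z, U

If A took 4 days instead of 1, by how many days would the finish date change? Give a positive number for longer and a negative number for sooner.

0

The binding path is K→C→V = 9+9+6 = 24; finish at 24 days.
A is off the critical path — its longest chain is 10 days, giving 14 of slack.
The critical path is still K→C→V; finish is now 24 days.
Change in finish: 24 − 24 = +0 days.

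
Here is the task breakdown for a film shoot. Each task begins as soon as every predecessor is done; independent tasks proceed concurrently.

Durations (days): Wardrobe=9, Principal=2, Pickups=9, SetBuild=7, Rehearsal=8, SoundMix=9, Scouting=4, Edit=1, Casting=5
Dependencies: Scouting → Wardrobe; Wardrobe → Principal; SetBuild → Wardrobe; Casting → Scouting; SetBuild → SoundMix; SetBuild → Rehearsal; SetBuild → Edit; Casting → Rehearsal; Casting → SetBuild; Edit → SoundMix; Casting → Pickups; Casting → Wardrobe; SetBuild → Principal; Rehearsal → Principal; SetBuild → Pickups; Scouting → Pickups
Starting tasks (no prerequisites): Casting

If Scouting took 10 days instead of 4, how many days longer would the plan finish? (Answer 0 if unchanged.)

Actual critical path: Casting→SetBuild→Wardrobe→Principal = 5+7+9+2 = 23 ⇒ 23 days.
Scouting has 3 days of float (longest path through it is 20).
New critical path: Casting→Scouting→Wardrobe→Principal = 5+10+9+2 = 26 ⇒ 26 days.
Change in finish: 26 − 23 = +3 days.

3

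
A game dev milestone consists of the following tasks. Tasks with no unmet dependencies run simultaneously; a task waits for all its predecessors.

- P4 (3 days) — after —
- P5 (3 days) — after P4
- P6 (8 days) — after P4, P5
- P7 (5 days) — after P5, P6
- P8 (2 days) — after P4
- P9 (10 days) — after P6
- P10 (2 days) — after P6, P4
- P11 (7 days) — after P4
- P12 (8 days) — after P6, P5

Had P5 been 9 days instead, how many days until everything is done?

Actual critical path: P4→P5→P6→P9 = 3+3+8+10 = 24 ⇒ 24 days.
P5 lies on that path, so at 9 days the path becomes 30 days.
No other chain overtakes it, so the finish is 30 days.

30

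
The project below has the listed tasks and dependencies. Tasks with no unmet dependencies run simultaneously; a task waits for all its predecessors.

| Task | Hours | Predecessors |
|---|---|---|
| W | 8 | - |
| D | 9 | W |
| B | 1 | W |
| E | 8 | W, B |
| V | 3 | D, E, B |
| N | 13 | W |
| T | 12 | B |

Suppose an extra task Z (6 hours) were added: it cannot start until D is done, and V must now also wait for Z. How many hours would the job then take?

26

Originally the job takes 21 hours.
With Z inserted, V now waits for max(D, E, B, Z).
New critical path: W→D→Z→V = 8+9+6+3 = 26 ⇒ 26 hours.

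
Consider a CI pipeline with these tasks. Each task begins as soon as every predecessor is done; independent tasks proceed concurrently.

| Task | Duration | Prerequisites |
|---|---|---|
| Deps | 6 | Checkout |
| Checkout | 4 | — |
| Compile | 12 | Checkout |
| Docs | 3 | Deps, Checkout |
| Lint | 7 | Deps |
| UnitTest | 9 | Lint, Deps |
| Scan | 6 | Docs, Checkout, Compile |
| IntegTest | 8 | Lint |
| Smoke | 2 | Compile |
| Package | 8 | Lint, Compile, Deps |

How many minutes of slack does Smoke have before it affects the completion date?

8

Checkout→Deps→Lint→UnitTest = 4+6+7+9 = 26 sets the makespan at 26 minutes.
Longest path through Smoke: 18 minutes (earliest finish 18, latest finish 26).
Slack of Smoke = 24 − 16 = 8 minutes.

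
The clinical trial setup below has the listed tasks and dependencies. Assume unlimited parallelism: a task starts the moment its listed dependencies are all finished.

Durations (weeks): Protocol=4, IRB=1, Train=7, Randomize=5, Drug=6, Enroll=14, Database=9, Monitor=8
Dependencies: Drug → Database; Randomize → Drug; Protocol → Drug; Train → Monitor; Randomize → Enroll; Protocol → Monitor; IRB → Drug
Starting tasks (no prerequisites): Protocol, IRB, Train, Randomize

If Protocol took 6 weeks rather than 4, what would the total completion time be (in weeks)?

21

As given, the longest chain is Randomize→Drug→Database = 5+6+9 = 20, so the finish is 20 weeks.
Protocol has 1 week of float (longest path through it is 19).
The binding chain switches to Protocol→Drug→Database = 6+6+9 = 21; finish 21 weeks.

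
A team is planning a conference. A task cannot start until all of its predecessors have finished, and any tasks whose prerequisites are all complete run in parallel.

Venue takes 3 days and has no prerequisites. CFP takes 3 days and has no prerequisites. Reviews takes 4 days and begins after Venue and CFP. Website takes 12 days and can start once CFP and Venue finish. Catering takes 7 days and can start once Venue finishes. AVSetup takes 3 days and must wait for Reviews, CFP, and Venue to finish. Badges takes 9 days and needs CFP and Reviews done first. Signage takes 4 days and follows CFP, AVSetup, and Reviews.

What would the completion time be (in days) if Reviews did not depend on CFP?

16

Original critical path: Venue→Reviews→Badges = 3+4+9 = 16 ⇒ 16 days.
Dropping CFP→Reviews doesn't change Reviews's earliest start (3); another predecessor still binds.
After: Venue→Reviews→Badges = 3+4+9 = 16 → 16 days.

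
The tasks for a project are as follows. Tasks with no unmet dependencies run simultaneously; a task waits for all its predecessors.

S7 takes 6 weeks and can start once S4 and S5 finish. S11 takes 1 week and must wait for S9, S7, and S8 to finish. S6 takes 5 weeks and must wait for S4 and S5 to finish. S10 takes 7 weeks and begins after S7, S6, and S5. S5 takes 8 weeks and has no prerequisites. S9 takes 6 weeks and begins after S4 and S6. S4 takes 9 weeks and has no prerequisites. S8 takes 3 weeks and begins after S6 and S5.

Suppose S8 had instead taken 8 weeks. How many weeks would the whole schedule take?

The binding path is S4→S7→S10 = 9+6+7 = 22; finish at 22 weeks.
S8 has 4 weeks of float (longest path through it is 18).
New critical path: S4→S6→S8→S11 = 9+5+8+1 = 23 ⇒ 23 weeks.

23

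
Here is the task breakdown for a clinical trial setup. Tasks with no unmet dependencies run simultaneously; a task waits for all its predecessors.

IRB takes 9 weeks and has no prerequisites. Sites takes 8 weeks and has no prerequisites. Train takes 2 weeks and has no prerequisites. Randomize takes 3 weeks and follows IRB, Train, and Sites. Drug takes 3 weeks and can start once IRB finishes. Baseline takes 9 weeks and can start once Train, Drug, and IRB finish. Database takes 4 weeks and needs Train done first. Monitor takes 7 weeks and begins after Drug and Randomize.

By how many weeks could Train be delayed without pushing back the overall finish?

Critical path: IRB→Drug→Baseline = 9+3+9 = 21, so the finish is 21 weeks.
Longest path through Train: 12 weeks (earliest finish 2, latest finish 11).
Slack of Train = 9 − 0 = 9 weeks.

9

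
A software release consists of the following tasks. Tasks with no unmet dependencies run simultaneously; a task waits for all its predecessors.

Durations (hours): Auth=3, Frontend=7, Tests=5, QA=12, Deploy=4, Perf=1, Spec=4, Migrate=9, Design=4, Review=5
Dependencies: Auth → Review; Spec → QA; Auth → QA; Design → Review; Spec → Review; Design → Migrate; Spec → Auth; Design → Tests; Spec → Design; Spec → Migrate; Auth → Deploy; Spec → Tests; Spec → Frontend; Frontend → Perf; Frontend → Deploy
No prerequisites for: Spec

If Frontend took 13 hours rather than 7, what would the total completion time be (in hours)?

21

Critical path before the change: Spec→Auth→QA = 4+3+12 = 19 giving 19 hours.
The longest path through Frontend is only 15 hours, so Frontend has float 4.
New critical path: Spec→Frontend→Deploy = 4+13+4 = 21 ⇒ 21 hours.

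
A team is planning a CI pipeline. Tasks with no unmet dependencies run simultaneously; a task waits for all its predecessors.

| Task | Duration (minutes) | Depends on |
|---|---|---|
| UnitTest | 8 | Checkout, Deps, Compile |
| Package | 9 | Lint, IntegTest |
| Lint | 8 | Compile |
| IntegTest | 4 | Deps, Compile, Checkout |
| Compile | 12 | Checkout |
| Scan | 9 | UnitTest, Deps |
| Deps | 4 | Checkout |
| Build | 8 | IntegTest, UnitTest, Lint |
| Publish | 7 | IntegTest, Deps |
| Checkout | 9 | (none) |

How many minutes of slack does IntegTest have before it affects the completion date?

4

The longest chain is Checkout→Compile→Lint→Package = 9+12+8+9 = 38; overall finish 38 minutes.
Longest path through IntegTest: 34 minutes (earliest finish 25, latest finish 29).
Slack of IntegTest = 25 − 21 = 4 minutes.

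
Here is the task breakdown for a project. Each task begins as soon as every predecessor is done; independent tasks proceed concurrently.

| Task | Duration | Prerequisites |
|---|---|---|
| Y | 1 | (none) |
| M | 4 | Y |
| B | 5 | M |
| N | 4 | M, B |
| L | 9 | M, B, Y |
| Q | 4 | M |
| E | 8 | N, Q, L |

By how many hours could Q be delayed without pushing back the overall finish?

Y→M→B→L→E = 1+4+5+9+8 = 27 sets the makespan at 27 hours.
Q finishes as early as 9 and must finish by 19.
So Q can slip 19 − 9 = 10 hours.

10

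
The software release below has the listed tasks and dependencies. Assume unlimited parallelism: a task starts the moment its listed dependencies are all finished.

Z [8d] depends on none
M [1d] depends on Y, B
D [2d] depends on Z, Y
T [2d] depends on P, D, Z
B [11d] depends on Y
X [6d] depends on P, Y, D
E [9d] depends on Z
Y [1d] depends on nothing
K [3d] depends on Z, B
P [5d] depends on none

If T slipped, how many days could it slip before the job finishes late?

5

The longest chain is Z→E = 8+9 = 17; overall finish 17 days.
Longest path through T: 12 days (earliest finish 12, latest finish 17).
Slack of T = 15 − 10 = 5 days.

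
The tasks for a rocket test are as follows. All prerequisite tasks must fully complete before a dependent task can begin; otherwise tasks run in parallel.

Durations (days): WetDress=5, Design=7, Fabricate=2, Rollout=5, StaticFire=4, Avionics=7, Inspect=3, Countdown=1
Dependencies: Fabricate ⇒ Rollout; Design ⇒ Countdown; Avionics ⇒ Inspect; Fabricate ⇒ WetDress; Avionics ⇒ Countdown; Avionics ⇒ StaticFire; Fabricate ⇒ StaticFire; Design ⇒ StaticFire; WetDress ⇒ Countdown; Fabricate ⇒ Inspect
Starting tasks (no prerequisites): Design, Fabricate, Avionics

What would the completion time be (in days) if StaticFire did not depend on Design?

11

Original critical path: Design→StaticFire = 7+4 = 11 ⇒ 11 days.
Dropping Design→StaticFire doesn't change StaticFire's earliest start (7); another predecessor still binds.
New critical path: Avionics→StaticFire = 7+4 = 11 ⇒ 11 days.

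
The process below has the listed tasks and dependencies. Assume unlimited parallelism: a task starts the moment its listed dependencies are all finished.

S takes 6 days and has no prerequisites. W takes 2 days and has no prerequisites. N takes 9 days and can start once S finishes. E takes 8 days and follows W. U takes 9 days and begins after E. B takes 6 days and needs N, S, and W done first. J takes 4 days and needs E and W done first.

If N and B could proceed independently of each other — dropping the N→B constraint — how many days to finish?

Original critical path: S→N→B = 6+9+6 = 21 ⇒ 21 days.
Without N→B, B's earliest start moves from 15 to 6.
New critical path: W→E→U = 2+8+9 = 19 ⇒ 19 days.

19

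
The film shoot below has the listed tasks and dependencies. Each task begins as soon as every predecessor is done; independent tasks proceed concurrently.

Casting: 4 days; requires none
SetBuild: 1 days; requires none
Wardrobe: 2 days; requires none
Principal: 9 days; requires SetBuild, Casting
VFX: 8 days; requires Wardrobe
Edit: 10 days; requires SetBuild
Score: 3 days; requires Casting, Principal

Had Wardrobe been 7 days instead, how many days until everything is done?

Baseline: Casting→Principal→Score = 4+9+3 = 16 → 16 days.
Wardrobe is off the critical path — its longest chain is 10 days, giving 6 of slack.
No other chain overtakes it, so the finish is 16 days.

16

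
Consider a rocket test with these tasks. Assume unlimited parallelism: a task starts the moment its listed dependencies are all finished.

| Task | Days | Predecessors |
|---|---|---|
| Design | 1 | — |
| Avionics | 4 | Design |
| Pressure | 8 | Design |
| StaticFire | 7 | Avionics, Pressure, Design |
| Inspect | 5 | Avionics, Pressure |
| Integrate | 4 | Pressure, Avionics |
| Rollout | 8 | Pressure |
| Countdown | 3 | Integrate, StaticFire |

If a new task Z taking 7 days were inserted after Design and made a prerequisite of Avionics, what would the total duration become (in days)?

22

Originally the schedule takes 19 days.
With Z inserted, Avionics now waits for max(Design, Z).
New critical path: Design→Z→Avionics→StaticFire→Countdown = 1+7+4+7+3 = 22 ⇒ 22 days.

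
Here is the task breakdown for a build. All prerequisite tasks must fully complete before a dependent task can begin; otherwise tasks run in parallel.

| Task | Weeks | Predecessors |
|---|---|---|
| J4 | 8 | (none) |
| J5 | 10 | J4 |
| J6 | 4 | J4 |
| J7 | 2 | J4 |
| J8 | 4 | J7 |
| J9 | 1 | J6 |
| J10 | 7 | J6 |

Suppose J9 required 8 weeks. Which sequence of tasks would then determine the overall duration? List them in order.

Critical path before the change: J4→J6→J10 = 8+4+7 = 19 giving 19 weeks.
J9 has 6 weeks of float (longest path through it is 13).
The binding chain switches to J4→J6→J9 = 8+4+8 = 20; finish 20 weeks.

J4, J6, J9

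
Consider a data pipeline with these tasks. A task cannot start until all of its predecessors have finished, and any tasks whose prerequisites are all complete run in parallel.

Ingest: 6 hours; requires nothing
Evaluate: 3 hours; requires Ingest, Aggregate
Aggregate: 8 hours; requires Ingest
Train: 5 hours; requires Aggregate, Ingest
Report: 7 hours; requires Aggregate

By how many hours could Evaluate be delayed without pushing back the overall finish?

4

Critical path: Ingest→Aggregate→Report = 6+8+7 = 21, so the finish is 21 hours.
The longest chain containing Evaluate totals 17 hours.
Float = 21 − 17 = 4.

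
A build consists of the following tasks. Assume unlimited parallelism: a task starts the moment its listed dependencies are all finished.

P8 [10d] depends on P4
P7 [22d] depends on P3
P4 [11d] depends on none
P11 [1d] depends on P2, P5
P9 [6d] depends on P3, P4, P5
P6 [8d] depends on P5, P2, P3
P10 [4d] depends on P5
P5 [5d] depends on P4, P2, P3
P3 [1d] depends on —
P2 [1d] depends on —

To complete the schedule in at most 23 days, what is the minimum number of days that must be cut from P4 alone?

1

Current finish: 24 days; target: 23.
P4 is on every critical path, so each day cut from P4 cuts the finish by one (this holds down to a finish of 23).
Need 24 − 23 = 1 day off P4 → P4 becomes 10 days, finish becomes 23.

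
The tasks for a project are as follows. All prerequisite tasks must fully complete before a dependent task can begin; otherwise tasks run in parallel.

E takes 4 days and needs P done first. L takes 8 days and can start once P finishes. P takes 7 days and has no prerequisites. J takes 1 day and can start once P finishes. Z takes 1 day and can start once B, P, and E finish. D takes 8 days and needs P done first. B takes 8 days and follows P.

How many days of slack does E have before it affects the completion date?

P→B→Z = 7+8+1 = 16 sets the makespan at 16 days.
Longest path through E: 12 days (earliest finish 11, latest finish 15).
Float = 16 − 12 = 4.

4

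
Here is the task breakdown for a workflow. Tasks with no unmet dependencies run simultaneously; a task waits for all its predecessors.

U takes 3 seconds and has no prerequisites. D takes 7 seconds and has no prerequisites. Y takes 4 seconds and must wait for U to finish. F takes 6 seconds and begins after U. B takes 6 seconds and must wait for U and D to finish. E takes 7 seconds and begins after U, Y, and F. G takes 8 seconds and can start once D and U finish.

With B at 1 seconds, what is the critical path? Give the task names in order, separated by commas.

U, F, E

The binding path is U→F→E = 3+6+7 = 16; finish at 16 seconds.
B has 3 seconds of float (longest path through it is 13).
That remains the longest chain; total 16 seconds.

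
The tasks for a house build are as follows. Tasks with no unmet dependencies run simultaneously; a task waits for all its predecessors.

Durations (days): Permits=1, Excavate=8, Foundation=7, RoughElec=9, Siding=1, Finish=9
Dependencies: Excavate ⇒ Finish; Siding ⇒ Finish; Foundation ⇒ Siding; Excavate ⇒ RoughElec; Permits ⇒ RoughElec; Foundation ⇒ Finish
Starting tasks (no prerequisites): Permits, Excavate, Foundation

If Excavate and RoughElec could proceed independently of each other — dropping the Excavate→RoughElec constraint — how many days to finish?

With the dependency in place, Excavate→RoughElec = 8+9 = 17 sets the finish at 17 days.
Without Excavate→RoughElec, RoughElec's earliest start moves from 8 to 1.
The longest chain is now Excavate→Finish = 8+9 = 17, so the schedule takes 17 days.

17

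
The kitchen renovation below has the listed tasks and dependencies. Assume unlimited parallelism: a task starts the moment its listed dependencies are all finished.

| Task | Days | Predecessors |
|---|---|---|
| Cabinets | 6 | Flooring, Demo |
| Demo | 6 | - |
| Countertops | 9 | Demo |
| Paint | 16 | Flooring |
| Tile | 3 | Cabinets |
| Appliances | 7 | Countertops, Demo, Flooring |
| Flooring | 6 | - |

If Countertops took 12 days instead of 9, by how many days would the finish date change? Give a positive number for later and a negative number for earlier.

3

Baseline: Demo→Countertops→Appliances = 6+9+7 = 22 → 22 days.
Countertops lies on that path, so at 12 days the path becomes 25 days.
The critical path is still Demo→Countertops→Appliances; finish is now 25 days.
Change in finish: 25 − 22 = +3 days.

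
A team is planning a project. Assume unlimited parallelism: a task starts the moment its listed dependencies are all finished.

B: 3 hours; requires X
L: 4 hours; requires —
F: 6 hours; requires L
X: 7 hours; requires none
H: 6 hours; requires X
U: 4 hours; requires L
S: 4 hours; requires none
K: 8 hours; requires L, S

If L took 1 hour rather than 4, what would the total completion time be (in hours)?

Actual critical path: X→H = 7+6 = 13 ⇒ 13 hours.
L is off the critical path — its longest chain is 12 hours, giving 1 of slack.
The critical path is still X→H; finish is now 13 hours.

13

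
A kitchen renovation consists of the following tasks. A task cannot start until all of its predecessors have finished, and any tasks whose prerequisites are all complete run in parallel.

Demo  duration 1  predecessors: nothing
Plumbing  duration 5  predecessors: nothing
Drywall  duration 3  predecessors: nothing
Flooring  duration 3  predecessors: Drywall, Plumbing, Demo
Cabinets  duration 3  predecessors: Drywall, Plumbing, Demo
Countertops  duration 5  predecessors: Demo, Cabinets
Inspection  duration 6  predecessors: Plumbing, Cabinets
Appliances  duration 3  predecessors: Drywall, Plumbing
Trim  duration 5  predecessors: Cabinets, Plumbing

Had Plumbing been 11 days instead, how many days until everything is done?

Actual critical path: Plumbing→Cabinets→Inspection = 5+3+6 = 14 ⇒ 14 days.
Since Plumbing is critical, the +6 change carries straight to that chain (now 20 days).
That remains the longest chain; total 20 days.

20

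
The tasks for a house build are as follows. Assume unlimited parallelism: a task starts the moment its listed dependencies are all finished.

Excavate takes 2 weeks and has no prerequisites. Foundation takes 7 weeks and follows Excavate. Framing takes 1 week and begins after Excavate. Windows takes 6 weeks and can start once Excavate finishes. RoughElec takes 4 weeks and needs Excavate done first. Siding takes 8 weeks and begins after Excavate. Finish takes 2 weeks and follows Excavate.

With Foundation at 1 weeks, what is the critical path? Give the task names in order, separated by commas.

As given, the longest chain is Excavate→Siding = 2+8 = 10, so the finish is 10 weeks.
The longest path through Foundation is only 9 weeks, so Foundation has float 1.
No other chain overtakes it, so the finish is 10 weeks.

Excavate, Siding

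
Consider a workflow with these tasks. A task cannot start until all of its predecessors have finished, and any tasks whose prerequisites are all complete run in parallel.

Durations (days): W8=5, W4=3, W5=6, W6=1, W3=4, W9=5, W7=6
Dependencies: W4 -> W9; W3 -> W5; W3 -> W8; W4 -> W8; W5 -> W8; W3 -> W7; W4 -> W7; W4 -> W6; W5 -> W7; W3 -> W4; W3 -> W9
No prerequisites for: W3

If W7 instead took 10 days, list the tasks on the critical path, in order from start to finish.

Baseline: W3→W5→W7 = 4+6+6 = 16 → 16 days.
W7 is on the critical path; changing it to 10 makes that path 20 days.
That remains the longest chain; total 20 days.

W3, W5, W7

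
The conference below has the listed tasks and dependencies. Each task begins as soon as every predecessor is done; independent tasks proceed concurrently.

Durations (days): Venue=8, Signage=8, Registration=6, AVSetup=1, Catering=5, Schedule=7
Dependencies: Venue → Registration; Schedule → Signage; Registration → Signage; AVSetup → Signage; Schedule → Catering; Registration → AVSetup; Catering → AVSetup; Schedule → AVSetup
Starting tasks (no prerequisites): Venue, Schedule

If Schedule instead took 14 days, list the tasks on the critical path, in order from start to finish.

Schedule, Catering, AVSetup, Signage

As given, the longest chain is Venue→Registration→AVSetup→Signage = 8+6+1+8 = 23, so the finish is 23 days.
Schedule has 2 days of float (longest path through it is 21).
The binding chain switches to Schedule→Catering→AVSetup→Signage = 14+5+1+8 = 28; finish 28 days.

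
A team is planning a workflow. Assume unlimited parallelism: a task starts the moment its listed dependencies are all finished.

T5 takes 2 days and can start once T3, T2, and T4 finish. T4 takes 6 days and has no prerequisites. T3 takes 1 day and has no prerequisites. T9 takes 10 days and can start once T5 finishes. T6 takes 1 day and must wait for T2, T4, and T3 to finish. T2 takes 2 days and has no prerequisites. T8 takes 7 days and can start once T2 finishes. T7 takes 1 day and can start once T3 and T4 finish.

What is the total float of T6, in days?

11

T4→T5→T9 = 6+2+10 = 18 sets the makespan at 18 days.
The longest chain containing T6 totals 7 days.
So T6 can slip 18 − 7 = 11 days.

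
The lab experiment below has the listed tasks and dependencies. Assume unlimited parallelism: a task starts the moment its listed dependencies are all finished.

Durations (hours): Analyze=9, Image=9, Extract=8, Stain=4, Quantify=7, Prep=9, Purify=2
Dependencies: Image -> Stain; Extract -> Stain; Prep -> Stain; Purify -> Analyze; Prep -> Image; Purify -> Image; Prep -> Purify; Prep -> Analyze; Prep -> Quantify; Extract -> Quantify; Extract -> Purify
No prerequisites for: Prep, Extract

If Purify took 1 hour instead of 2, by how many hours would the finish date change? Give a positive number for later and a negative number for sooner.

As given, the longest chain is Prep→Purify→Image→Stain = 9+2+9+4 = 24, so the finish is 24 hours.
Purify lies on that path, so at 1 hour the path becomes 23 hours.
That remains the longest chain; total 23 hours.
Change in finish: 23 − 24 = -1 hours.

-1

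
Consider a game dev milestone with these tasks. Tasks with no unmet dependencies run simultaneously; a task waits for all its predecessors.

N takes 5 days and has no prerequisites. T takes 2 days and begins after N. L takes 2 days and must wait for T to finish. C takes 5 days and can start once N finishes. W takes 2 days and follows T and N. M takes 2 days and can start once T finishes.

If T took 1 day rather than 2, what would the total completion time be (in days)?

Actual critical path: N→C = 5+5 = 10 ⇒ 10 days.
T is off the critical path — its longest chain is 9 days, giving 1 of slack.
The critical path is still N→C; finish is now 10 days.

10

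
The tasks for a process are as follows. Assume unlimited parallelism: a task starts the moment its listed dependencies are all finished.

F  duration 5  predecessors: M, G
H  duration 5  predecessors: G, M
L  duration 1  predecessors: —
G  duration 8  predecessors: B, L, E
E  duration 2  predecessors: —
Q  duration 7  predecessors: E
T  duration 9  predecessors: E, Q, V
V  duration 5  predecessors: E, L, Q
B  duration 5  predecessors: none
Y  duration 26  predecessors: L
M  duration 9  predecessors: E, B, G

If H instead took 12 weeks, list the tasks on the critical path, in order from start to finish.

B, G, M, H

Baseline: B→G→M→H = 5+8+9+5 = 27 → 27 weeks.
H lies on that path, so at 12 weeks the path becomes 34 weeks.
No other chain overtakes it, so the finish is 34 weeks.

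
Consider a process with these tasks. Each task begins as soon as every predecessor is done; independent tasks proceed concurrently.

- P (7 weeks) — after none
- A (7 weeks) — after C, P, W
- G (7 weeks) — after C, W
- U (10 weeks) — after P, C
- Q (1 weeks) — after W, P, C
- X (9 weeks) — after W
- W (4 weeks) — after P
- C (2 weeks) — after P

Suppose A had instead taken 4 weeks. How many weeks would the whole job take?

20

The binding path is P→W→X = 7+4+9 = 20; finish at 20 weeks.
A has 2 weeks of float (longest path through it is 18).
The critical path is still P→W→X; finish is now 20 weeks.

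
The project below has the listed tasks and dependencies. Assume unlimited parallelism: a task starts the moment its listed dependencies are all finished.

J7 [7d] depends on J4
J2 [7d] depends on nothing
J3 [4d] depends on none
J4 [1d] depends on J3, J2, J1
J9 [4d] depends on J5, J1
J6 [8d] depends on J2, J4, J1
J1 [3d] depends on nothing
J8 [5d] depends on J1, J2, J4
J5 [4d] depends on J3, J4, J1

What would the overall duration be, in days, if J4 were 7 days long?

Baseline: J2→J4→J5→J9 = 7+1+4+4 = 16 → 16 days.
J4 lies on that path, so at 7 days the path becomes 22 days.
The critical path is still J2→J4→J5→J9; finish is now 22 days.

22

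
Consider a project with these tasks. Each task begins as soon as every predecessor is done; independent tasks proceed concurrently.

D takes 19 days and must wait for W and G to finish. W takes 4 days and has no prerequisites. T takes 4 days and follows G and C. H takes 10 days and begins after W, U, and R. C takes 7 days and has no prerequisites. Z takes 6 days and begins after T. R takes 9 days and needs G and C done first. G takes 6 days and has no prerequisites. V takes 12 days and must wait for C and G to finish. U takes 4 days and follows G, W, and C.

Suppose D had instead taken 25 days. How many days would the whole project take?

31

As given, the longest chain is C→R→H = 7+9+10 = 26, so the finish is 26 days.
D has 1 day of float (longest path through it is 25).
New critical path: G→D = 6+25 = 31 ⇒ 31 days.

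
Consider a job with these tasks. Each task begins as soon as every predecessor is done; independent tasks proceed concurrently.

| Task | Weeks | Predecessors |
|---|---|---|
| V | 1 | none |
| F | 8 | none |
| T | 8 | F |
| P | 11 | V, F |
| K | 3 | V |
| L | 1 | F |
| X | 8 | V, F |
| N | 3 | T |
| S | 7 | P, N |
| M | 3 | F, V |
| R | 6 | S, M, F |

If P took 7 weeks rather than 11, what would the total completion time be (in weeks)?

As given, the longest chain is F→P→S→R = 8+11+7+6 = 32, so the finish is 32 weeks.
Since P is critical, the -4 change carries straight to that chain (now 28 weeks).
New critical path: F→T→N→S→R = 8+8+3+7+6 = 32 ⇒ 32 weeks.

32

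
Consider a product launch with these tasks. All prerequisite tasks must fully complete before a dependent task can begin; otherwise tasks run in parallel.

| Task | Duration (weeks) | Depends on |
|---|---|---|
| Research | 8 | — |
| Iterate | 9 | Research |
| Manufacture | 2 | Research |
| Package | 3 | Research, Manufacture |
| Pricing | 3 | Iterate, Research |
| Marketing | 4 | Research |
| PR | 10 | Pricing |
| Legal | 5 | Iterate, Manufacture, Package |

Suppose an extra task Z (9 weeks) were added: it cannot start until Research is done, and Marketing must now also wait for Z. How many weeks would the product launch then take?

30

Originally the product launch takes 30 weeks.
With Z inserted, Marketing now waits for max(Research, Z).
New critical path: Research→Iterate→Pricing→PR = 8+9+3+10 = 30 ⇒ 30 weeks.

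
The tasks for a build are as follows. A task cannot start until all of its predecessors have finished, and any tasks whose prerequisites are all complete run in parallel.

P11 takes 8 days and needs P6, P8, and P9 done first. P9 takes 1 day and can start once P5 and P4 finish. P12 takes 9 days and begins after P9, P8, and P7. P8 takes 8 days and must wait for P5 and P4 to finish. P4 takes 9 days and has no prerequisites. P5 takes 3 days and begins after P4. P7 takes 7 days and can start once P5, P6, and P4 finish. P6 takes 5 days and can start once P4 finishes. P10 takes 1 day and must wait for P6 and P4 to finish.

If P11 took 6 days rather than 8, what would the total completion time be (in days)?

The binding path is P4→P6→P7→P12 = 9+5+7+9 = 30; finish at 30 days.
P11 has 2 days of float (longest path through it is 28).
No other chain overtakes it, so the finish is 30 days.

30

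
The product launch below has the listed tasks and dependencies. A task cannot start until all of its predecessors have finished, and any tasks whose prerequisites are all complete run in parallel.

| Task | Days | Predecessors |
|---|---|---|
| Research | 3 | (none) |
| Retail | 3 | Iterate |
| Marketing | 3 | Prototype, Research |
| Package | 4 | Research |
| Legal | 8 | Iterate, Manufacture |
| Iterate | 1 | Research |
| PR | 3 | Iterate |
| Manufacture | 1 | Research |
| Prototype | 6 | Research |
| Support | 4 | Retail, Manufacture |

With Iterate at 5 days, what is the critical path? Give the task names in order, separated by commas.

Research, Iterate, Legal

As given, the longest chain is Research→Iterate→Legal = 3+1+8 = 12, so the finish is 12 days.
Iterate lies on that path, so at 5 days the path becomes 16 days.
The critical path is still Research→Iterate→Legal; finish is now 16 days.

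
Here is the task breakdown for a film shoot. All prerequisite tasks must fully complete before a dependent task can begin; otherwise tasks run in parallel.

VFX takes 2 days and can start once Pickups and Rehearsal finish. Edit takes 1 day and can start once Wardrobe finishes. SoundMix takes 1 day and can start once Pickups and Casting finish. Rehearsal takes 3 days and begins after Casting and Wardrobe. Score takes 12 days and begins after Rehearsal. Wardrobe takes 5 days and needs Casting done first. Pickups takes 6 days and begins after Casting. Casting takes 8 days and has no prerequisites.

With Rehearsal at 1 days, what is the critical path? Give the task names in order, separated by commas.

The binding path is Casting→Wardrobe→Rehearsal→Score = 8+5+3+12 = 28; finish at 28 days.
Rehearsal is on the critical path; changing it to 1 makes that path 26 days.
The critical path is still Casting→Wardrobe→Rehearsal→Score; finish is now 26 days.

Casting, Wardrobe, Rehearsal, Score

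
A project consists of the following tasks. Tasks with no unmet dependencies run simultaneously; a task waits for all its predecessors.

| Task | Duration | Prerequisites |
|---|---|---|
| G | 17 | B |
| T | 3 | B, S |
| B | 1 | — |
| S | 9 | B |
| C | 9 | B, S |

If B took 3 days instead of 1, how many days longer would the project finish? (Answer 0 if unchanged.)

As given, the longest chain is B→S→C = 1+9+9 = 19, so the finish is 19 days.
B is on the critical path; changing it to 3 makes that path 21 days.
The critical path is still B→S→C; finish is now 21 days.
Change in finish: 21 − 19 = +2 days.

2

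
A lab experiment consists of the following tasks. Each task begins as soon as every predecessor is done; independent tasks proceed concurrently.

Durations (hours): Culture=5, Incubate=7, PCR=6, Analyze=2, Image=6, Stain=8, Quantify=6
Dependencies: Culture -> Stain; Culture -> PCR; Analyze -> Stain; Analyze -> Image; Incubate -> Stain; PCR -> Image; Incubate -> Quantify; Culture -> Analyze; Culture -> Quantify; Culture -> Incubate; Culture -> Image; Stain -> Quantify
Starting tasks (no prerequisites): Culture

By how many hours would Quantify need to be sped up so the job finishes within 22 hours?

4

Current finish: 26 hours; target: 22.
Quantify is on every critical path, so each hour cut from Quantify cuts the finish by one (this holds down to a finish of 21).
Need 26 − 22 = 4 hours off Quantify → Quantify becomes 2 hours, finish becomes 22.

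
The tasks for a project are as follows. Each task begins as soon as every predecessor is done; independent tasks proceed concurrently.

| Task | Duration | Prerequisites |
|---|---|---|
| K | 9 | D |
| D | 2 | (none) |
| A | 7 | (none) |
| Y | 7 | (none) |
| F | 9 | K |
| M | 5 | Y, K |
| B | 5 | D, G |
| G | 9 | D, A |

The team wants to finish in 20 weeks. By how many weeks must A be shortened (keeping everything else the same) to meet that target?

Current finish: 21 weeks; target: 20.
A is on every critical path, so each week cut from A cuts the finish by one (this holds down to a finish of 20).
Need 21 − 20 = 1 week off A → A becomes 6 weeks, finish becomes 20.

1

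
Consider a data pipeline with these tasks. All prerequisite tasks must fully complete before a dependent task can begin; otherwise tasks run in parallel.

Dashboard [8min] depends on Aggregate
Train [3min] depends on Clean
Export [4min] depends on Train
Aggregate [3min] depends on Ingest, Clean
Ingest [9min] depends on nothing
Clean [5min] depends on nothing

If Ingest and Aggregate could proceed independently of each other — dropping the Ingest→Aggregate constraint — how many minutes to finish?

16

Original critical path: Ingest→Aggregate→Dashboard = 9+3+8 = 20 ⇒ 20 minutes.
Without Ingest→Aggregate, Aggregate's earliest start moves from 9 to 5.
After: Clean→Aggregate→Dashboard = 5+3+8 = 16 → 16 minutes.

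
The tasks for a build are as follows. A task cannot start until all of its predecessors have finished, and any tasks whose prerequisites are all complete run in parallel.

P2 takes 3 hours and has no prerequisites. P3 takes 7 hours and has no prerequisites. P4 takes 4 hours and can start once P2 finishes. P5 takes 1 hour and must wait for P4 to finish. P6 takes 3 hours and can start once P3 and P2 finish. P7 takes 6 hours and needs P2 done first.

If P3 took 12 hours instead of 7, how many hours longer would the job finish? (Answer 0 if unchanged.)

5

As given, the longest chain is P3→P6 = 7+3 = 10, so the finish is 10 hours.
Since P3 is critical, the +5 change carries straight to that chain (now 15 hours).
The critical path is still P3→P6; finish is now 15 hours.
Change in finish: 15 − 10 = +5 hours.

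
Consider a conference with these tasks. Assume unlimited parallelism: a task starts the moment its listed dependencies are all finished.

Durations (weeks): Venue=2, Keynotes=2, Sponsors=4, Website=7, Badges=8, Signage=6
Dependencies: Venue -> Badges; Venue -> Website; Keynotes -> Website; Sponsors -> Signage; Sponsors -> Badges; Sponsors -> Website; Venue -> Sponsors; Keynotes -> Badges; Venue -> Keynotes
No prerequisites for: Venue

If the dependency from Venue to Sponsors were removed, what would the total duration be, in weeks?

Before: longest chain Venue→Sponsors→Badges = 2+4+8 = 14, finish 14.
Without Venue→Sponsors, Sponsors's earliest start moves from 2 to 0.
New critical path: Venue→Keynotes→Badges = 2+2+8 = 12 ⇒ 12 weeks.

12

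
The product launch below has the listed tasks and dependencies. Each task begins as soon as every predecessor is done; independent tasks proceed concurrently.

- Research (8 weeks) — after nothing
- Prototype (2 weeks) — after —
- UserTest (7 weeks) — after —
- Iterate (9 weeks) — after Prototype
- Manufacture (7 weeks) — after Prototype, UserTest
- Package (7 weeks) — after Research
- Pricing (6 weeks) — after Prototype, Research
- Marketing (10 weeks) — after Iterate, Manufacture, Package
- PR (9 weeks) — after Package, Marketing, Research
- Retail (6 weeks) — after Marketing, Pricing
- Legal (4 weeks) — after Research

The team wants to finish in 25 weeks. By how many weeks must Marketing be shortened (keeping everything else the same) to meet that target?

9

Current finish: 34 weeks; target: 25.
Marketing is on every critical path, so each week cut from Marketing cuts the finish by one (this holds down to a finish of 25).
Need 34 − 25 = 9 weeks off Marketing → Marketing becomes 1 week, finish becomes 25.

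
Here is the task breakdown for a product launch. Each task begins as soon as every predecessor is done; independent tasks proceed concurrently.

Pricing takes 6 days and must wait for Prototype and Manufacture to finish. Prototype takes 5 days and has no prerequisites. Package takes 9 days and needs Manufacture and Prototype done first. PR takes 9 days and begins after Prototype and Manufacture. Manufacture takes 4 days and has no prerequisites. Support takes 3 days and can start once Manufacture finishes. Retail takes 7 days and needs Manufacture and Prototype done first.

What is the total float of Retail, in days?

2

The longest chain is Prototype→Package = 5+9 = 14; overall finish 14 days.
The longest chain containing Retail totals 12 days.
Slack of Retail = 7 − 5 = 2 days.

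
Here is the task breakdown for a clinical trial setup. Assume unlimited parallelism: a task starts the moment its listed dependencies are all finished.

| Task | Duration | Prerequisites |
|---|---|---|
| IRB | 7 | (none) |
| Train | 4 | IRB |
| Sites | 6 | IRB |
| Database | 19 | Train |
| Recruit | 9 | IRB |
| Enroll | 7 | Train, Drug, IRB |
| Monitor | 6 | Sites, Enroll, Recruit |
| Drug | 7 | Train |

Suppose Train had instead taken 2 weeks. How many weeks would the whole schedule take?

Baseline: IRB→Train→Drug→Enroll→Monitor = 7+4+7+7+6 = 31 → 31 weeks.
Since Train is critical, the -2 change carries straight to that chain (now 29 weeks).
No other chain overtakes it, so the finish is 29 weeks.

29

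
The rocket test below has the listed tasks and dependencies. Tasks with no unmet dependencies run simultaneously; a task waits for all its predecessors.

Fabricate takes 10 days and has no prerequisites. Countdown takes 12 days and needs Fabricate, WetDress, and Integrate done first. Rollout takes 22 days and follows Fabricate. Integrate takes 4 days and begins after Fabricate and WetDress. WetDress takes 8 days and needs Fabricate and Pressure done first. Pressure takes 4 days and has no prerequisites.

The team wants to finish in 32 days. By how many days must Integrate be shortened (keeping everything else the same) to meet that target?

2

Current finish: 34 days; target: 32.
Integrate is on every critical path, so each day cut from Integrate cuts the finish by one (this holds down to a finish of 32).
Need 34 − 32 = 2 days off Integrate → Integrate becomes 2 days, finish becomes 32.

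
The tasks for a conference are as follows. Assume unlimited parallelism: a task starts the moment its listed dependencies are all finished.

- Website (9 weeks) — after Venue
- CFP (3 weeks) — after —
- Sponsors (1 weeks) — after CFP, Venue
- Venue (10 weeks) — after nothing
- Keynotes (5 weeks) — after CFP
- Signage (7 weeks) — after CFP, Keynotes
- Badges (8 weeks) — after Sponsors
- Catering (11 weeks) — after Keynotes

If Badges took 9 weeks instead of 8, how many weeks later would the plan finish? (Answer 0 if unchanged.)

As given, the longest chain is Venue→Sponsors→Badges = 10+1+8 = 19, so the finish is 19 weeks.
Badges lies on that path, so at 9 weeks the path becomes 20 weeks.
The critical path is still Venue→Sponsors→Badges; finish is now 20 weeks.
Change in finish: 20 − 19 = +1 weeks.

1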